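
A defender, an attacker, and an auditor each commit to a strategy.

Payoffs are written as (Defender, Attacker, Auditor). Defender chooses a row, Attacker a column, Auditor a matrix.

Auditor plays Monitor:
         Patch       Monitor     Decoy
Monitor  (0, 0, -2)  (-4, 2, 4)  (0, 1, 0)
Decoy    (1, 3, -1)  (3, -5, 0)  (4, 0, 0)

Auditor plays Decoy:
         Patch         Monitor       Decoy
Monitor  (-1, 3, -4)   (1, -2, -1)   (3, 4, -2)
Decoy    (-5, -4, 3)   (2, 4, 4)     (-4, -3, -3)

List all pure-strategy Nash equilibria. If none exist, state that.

Defender against (Patch, Monitor): payoffs 0, 1 → best response Decoy.
Defender against (Patch, Decoy): payoffs -1, -5 → best response Monitor.
Defender against (Monitor, Monitor): payoffs -4, 3 → best response Decoy.
Defender against (Monitor, Decoy): payoffs 1, 2 → best response Decoy.
Defender against (Decoy, Monitor): payoffs 0, 4 → best response Decoy.
Defender against (Decoy, Decoy): payoffs 3, -4 → best response Monitor.
Attacker against (Monitor, Monitor): payoffs 0, 2, 1 → best response Monitor.
Attacker against (Monitor, Decoy): payoffs 3, -2, 4 → best response Decoy.
Attacker against (Decoy, Monitor): payoffs 3, -5, 0 → best response Patch.
Attacker against (Decoy, Decoy): payoffs -4, 4, -3 → best response Monitor.
Auditor against (Monitor, Patch): payoffs -2, -4 → best response Monitor.
Auditor against (Monitor, Monitor): payoffs 4, -1 → best response Monitor.
Auditor against (Monitor, Decoy): payoffs 0, -2 → best response Monitor.
Auditor against (Decoy, Patch): payoffs -1, 3 → best response Decoy.
Auditor against (Decoy, Monitor): payoffs 0, 4 → best response Decoy.
Auditor against (Decoy, Decoy): payoffs 0, -3 → best response Monitor.
Mutual best responses: (Decoy, Monitor, Decoy).

(Decoy, Monitor, Decoy)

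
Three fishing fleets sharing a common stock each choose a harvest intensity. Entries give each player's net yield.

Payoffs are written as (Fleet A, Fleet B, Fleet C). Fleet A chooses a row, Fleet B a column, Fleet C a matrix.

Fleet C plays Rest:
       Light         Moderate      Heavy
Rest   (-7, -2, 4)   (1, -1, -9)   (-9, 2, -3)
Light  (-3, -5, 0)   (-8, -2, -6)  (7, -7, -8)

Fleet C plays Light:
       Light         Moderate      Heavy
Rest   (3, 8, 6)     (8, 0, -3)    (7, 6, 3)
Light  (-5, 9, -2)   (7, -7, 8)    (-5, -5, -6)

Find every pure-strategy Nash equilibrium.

Mark each player's best response to every combination of opponents' strategies; a profile where every player is best-responding is a pure Nash equilibrium.
Fleet A against (Light, Rest): payoffs -7, -3 → best response Light.
Fleet A against (Light, Light): payoffs 3, -5 → best response Rest.
Fleet A against (Moderate, Rest): payoffs 1, -8 → best response Rest.
Fleet A against (Moderate, Light): payoffs 8, 7 → best response Rest.
Fleet A against (Heavy, Rest): payoffs -9, 7 → best response Light.
Fleet A against (Heavy, Light): payoffs 7, -5 → best response Rest.
Fleet B against (Rest, Rest): payoffs -2, -1, 2 → best response Heavy.
Fleet B against (Rest, Light): payoffs 8, 0, 6 → best response Light.
Fleet B against (Light, Rest): payoffs -5, -2, -7 → best response Moderate.
Fleet B against (Light, Light): payoffs 9, -7, -5 → best response Light.
Fleet C against (Rest, Light): payoffs 4, 6 → best response Light.
Fleet C against (Rest, Moderate): payoffs -9, -3 → best response Light.
Fleet C against (Rest, Heavy): payoffs -3, 3 → best response Light.
Fleet C against (Light, Light): payoffs 0, -2 → best response Rest.
Fleet C against (Light, Moderate): payoffs -6, 8 → best response Light.
Fleet C against (Light, Heavy): payoffs -8, -6 → best response Light.
Mutual best responses: (Rest, Light, Light).

Pure NE: (Rest, Light, Light)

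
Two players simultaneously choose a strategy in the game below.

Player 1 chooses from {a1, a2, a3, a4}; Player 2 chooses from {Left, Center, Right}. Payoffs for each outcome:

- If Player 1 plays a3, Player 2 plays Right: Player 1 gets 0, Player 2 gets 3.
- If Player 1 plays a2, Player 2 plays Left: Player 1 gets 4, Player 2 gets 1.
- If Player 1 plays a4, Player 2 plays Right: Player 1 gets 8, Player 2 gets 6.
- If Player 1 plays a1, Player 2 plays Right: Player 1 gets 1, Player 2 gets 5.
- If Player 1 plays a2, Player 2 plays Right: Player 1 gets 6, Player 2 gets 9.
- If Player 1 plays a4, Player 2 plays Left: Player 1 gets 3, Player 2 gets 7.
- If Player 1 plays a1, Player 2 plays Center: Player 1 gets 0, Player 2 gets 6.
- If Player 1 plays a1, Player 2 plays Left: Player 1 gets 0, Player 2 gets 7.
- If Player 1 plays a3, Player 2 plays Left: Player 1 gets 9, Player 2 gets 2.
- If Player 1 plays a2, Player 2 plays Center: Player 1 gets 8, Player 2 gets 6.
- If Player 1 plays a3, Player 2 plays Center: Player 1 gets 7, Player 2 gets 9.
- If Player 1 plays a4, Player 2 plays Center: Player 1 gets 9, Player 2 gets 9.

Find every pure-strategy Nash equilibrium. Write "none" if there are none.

The unique pure-strategy Nash equilibrium is (a4, Center).

For each strategy profile, look for a profitable unilateral deviation.
(a1, Left): Player 1 can switch to a2 (0 → 4). Not NE.
(a1, Center): Player 1 can switch to a2 (0 → 8). Not NE.
(a1, Right): Player 1 can switch to a2 (1 → 6). Not NE.
(a2, Left): Player 1 can switch to a3 (4 → 9). Not NE.
(a2, Center): Player 1 can switch to a4 (8 → 9). Not NE.
(a2, Right): Player 1 can switch to a4 (6 → 8). Not NE.
(a3, Left): Player 2 can switch to Center (2 → 9). Not NE.
(a3, Center): Player 1 can switch to a2 (7 → 8). Not NE.
(a3, Right): Player 1 can switch to a1 (0 → 1). Not NE.
(a4, Left): Player 1 can switch to a2 (3 → 4). Not NE.
(a4, Center): Player 1 gets 9, best alternative 8; Player 2 gets 9, best alternative 7. No profitable deviation — NE.
(The remaining 1 profile has a profitable deviation by the same check.)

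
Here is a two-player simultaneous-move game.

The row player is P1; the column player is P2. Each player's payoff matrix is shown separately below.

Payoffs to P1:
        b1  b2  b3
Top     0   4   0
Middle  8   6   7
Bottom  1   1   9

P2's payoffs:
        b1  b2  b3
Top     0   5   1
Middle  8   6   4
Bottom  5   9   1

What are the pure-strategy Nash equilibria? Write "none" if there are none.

P1 against b1: payoffs 0, 8, 1 → best response Middle.
P1 against b2: payoffs 4, 6, 1 → best response Middle.
P1 against b3: payoffs 0, 7, 9 → best response Bottom.
P2 against Top: payoffs 0, 5, 1 → best response b2.
P2 against Middle: payoffs 8, 6, 4 → best response b1.
P2 against Bottom: payoffs 5, 9, 1 → best response b2.
Mutual best responses: (Middle, b1).

The unique pure-strategy Nash equilibrium is (Middle, b1).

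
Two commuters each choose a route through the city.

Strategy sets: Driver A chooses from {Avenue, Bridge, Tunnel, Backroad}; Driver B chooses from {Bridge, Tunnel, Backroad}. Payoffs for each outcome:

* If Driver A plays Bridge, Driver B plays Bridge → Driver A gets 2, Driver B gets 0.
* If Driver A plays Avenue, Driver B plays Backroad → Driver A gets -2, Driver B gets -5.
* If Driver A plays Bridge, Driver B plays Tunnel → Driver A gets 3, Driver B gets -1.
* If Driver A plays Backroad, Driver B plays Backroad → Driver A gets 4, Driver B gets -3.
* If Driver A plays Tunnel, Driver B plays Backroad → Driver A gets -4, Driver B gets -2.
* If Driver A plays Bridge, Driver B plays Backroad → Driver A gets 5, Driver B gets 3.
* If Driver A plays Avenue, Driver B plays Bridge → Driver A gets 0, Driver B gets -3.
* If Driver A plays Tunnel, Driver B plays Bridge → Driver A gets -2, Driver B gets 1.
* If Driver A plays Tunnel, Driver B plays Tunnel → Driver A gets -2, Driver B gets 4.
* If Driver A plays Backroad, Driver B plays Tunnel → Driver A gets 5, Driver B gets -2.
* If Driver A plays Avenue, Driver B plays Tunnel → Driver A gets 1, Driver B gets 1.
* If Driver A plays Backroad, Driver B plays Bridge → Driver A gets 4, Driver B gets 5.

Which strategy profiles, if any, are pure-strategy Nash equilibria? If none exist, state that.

The pure Nash equilibria are (Bridge, Backroad); (Backroad, Bridge).

Driver A against Bridge: payoffs 0, 2, -2, 4 → best response Backroad.
Driver A against Tunnel: payoffs 1, 3, -2, 5 → best response Backroad.
Driver A against Backroad: payoffs -2, 5, -4, 4 → best response Bridge.
Driver B against Avenue: payoffs -3, 1, -5 → best response Tunnel.
Driver B against Bridge: payoffs 0, -1, 3 → best response Backroad.
Driver B against Tunnel: payoffs 1, 4, -2 → best response Tunnel.
Driver B against Backroad: payoffs 5, -2, -3 → best response Bridge.
Mutual best responses: (Bridge, Backroad); (Backroad, Bridge).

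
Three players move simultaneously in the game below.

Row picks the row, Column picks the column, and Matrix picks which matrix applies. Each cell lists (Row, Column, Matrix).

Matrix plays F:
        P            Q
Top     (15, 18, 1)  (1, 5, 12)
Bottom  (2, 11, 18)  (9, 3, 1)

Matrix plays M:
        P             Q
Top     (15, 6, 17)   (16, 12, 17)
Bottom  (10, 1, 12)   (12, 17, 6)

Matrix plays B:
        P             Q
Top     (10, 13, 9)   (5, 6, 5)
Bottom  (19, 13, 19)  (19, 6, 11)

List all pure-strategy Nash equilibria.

The pure Nash equilibria are (Top, Q, M) and (Bottom, P, B).

For each player, find the best response to each opponent profile; mutual best responses are the pure NE.
Row against (P, F): payoffs 15, 2 → best response Top.
Row against (P, M): payoffs 15, 10 → best response Top.
Row against (P, B): payoffs 10, 19 → best response Bottom.
Row against (Q, F): payoffs 1, 9 → best response Bottom.
Row against (Q, M): payoffs 16, 12 → best response Top.
Row against (Q, B): payoffs 5, 19 → best response Bottom.
Column against (Top, F): payoffs 18, 5 → best response P.
Column against (Top, M): payoffs 6, 12 → best response Q.
Column against (Top, B): payoffs 13, 6 → best response P.
Column against (Bottom, F): payoffs 11, 3 → best response P.
Column against (Bottom, M): payoffs 1, 17 → best response Q.
Column against (Bottom, B): payoffs 13, 6 → best response P.
Matrix against (Top, P): payoffs 1, 17, 9 → best response M.
Matrix against (Top, Q): payoffs 12, 17, 5 → best response M.
Matrix against (Bottom, P): payoffs 18, 12, 19 → best response B.
Matrix against (Bottom, Q): payoffs 1, 6, 11 → best response B.
Mutual best responses: (Top, Q, M); (Bottom, P, B).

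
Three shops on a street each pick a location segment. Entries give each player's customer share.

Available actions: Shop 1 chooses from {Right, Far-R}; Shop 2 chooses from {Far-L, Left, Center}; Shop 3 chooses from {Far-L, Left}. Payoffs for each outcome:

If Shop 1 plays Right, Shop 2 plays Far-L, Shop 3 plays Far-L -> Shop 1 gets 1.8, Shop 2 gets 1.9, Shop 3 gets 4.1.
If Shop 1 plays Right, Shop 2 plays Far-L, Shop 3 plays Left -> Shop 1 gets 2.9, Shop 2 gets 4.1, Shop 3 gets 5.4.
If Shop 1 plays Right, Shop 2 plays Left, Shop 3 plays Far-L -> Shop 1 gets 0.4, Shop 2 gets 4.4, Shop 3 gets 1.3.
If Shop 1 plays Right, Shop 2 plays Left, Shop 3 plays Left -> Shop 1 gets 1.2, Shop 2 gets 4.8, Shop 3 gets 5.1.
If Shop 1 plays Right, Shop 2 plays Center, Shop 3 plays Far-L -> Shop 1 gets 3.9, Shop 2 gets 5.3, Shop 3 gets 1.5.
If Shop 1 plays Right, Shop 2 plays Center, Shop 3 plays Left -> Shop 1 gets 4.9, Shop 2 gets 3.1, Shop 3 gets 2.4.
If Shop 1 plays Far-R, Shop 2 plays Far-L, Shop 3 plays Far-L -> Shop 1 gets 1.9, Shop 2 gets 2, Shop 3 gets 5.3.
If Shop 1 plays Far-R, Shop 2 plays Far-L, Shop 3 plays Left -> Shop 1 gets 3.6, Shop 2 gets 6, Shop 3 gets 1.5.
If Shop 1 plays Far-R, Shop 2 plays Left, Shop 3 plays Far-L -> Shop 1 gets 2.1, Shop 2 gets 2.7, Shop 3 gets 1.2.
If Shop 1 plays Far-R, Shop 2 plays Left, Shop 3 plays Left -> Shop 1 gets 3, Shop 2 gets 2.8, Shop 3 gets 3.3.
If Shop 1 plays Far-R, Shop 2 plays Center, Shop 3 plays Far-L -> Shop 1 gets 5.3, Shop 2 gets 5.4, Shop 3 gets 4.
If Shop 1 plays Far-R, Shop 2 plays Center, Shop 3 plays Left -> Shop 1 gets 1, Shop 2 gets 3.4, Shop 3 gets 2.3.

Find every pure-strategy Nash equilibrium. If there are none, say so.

(Right, Far-L, Far-L): Shop 1 can switch to Far-R (1.8 → 1.9). Not NE.
(Right, Far-L, Left): Shop 1 can switch to Far-R (2.9 → 3.6). Not NE.
(Right, Left, Far-L): Shop 1 can switch to Far-R (0.4 → 2.1). Not NE.
(Right, Left, Left): Shop 1 can switch to Far-R (1.2 → 3). Not NE.
(Right, Center, Far-L): Shop 1 can switch to Far-R (3.9 → 5.3). Not NE.
(Right, Center, Left): Shop 2 can switch to Far-L (3.1 → 4.1). Not NE.
(Far-R, Far-L, Far-L): Shop 2 can switch to Left (2 → 2.7). Not NE.
(Far-R, Far-L, Left): Shop 3 can switch to Far-L (1.5 → 5.3). Not NE.
(Far-R, Center, Far-L): Shop 1 gets 5.3, best alternative 3.9; Shop 2 gets 5.4, best alternative 2.7; Shop 3 gets 4, best alternative 2.3. No profitable deviation — NE.
(The remaining 3 profiles each have a profitable deviation by the same check.)

The unique pure-strategy Nash equilibrium is (Far-R, Center, Far-L).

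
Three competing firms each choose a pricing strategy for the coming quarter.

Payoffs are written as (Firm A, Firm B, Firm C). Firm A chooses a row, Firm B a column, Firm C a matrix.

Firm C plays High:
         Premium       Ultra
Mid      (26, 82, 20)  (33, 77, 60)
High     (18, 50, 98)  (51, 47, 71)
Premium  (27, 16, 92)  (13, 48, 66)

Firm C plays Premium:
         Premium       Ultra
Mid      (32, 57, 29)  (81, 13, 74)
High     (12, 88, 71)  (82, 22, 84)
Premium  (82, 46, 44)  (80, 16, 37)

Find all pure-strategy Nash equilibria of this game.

For each strategy profile, look for a profitable unilateral deviation.
(Mid, Premium, High): Firm A can switch to Premium (26 → 27). Not NE.
(Mid, Premium, Premium): Firm A can switch to Premium (32 → 82). Not NE.
(Mid, Ultra, High): Firm A can switch to High (33 → 51). Not NE.
(Mid, Ultra, Premium): Firm A can switch to High (81 → 82). Not NE.
(High, Premium, High): Firm A can switch to Mid (18 → 26). Not NE.
(High, Premium, Premium): Firm A can switch to Mid (12 → 32). Not NE.
(High, Ultra, High): Firm B can switch to Premium (47 → 50). Not NE.
(High, Ultra, Premium): Firm B can switch to Premium (22 → 88). Not NE.
(Premium, Premium, High): Firm B can switch to Ultra (16 → 48). Not NE.
(Premium, Premium, Premium): Firm C can switch to High (44 → 92). Not NE.
(Premium, Ultra, High): Firm A can switch to Mid (13 → 33). Not NE.
(Premium, Ultra, Premium): Firm A can switch to Mid (80 → 81). Not NE.

This game has no pure Nash equilibrium.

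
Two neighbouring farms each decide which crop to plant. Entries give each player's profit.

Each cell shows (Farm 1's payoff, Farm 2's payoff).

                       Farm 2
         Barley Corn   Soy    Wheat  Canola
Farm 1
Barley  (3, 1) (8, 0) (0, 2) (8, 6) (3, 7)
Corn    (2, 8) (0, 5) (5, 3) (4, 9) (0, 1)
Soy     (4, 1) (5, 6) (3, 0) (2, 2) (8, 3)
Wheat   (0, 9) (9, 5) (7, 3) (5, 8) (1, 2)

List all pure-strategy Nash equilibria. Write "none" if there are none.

No pure-strategy Nash equilibrium.

Farm 1 against Barley: payoffs 3, 2, 4, 0 → best response Soy.
Farm 1 against Corn: payoffs 8, 0, 5, 9 → best response Wheat.
Farm 1 against Soy: payoffs 0, 5, 3, 7 → best response Wheat.
Farm 1 against Wheat: payoffs 8, 4, 2, 5 → best response Barley.
Farm 1 against Canola: payoffs 3, 0, 8, 1 → best response Soy.
Farm 2 against Barley: payoffs 1, 0, 2, 6, 7 → best response Canola.
Farm 2 against Corn: payoffs 8, 5, 3, 9, 1 → best response Wheat.
Farm 2 against Soy: payoffs 1, 6, 0, 2, 3 → best response Corn.
Farm 2 against Wheat: payoffs 9, 5, 3, 8, 2 → best response Barley.
No profile is a mutual best response for all players.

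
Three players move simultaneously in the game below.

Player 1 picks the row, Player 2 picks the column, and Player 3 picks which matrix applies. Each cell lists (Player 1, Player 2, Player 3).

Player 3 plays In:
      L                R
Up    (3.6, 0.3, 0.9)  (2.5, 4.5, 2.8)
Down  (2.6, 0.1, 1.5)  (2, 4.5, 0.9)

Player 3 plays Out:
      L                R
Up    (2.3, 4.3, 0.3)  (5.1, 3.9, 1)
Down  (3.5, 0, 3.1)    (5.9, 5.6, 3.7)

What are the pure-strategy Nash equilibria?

Mark each player's best response to every combination of opponents' strategies; a profile where every player is best-responding is a pure Nash equilibrium.
Player 1 against (L, In): payoffs 3.6, 2.6 → best response Up.
Player 1 against (L, Out): payoffs 2.3, 3.5 → best response Down.
Player 1 against (R, In): payoffs 2.5, 2 → best response Up.
Player 1 against (R, Out): payoffs 5.1, 5.9 → best response Down.
Player 2 against (Up, In): payoffs 0.3, 4.5 → best response R.
Player 2 against (Up, Out): payoffs 4.3, 3.9 → best response L.
Player 2 against (Down, In): payoffs 0.1, 4.5 → best response R.
Player 2 against (Down, Out): payoffs 0, 5.6 → best response R.
Player 3 against (Up, L): payoffs 0.9, 0.3 → best response In.
Player 3 against (Up, R): payoffs 2.8, 1 → best response In.
Player 3 against (Down, L): payoffs 1.5, 3.1 → best response Out.
Player 3 against (Down, R): payoffs 0.9, 3.7 → best response Out.
Mutual best responses: (Up, R, In); (Down, R, Out).

The pure Nash equilibria are (Up, R, In); (Down, R, Out).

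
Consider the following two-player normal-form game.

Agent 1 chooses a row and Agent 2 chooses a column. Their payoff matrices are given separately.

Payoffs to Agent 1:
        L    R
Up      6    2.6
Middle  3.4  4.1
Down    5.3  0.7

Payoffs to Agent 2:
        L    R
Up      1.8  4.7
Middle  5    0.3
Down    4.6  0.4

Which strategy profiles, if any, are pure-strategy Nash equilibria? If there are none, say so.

No pure-strategy Nash equilibrium.

Check each profile: it is a Nash equilibrium iff no player can strictly gain by switching unilaterally.
(Up, L): Agent 2 can switch to R (1.8 → 4.7). Not NE.
(Up, R): Agent 1 can switch to Middle (2.6 → 4.1). Not NE.
(Middle, L): Agent 1 can switch to Up (3.4 → 6). Not NE.
(Middle, R): Agent 2 can switch to L (0.3 → 5). Not NE.
(Down, L): Agent 1 can switch to Up (5.3 → 6). Not NE.
(Down, R): Agent 1 can switch to Up (0.7 → 2.6). Not NE.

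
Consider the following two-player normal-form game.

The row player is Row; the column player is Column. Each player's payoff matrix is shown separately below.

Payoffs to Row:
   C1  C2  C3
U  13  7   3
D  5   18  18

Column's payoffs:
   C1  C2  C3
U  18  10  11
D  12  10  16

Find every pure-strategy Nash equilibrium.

Pure-strategy Nash equilibria: (U, C1), (D, C3)

For each player, find the best response to each opponent profile; mutual best responses are the pure NE.
Row against C1: payoffs 13, 5 → best response U.
Row against C2: payoffs 7, 18 → best response D.
Row against C3: payoffs 3, 18 → best response D.
Column against U: payoffs 18, 10, 11 → best response C1.
Column against D: payoffs 12, 10, 16 → best response C3.
Mutual best responses: (U, C1); (D, C3).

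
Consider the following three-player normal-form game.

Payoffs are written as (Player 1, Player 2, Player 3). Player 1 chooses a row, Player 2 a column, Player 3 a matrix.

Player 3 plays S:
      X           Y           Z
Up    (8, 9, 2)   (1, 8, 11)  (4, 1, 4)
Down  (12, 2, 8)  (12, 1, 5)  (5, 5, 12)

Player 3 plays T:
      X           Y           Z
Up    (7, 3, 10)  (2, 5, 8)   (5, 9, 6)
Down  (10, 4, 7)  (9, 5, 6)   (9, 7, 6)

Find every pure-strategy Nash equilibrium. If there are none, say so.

(Down, Z, S)

(Up, X, S): Player 1 can switch to Down (8 → 12). Not NE.
(Up, X, T): Player 1 can switch to Down (7 → 10). Not NE.
(Up, Y, S): Player 1 can switch to Down (1 → 12). Not NE.
(Up, Y, T): Player 1 can switch to Down (2 → 9). Not NE.
(Up, Z, S): Player 1 can switch to Down (4 → 5). Not NE.
(Up, Z, T): Player 1 can switch to Down (5 → 9). Not NE.
(Down, X, S): Player 2 can switch to Z (2 → 5). Not NE.
(Down, X, T): Player 2 can switch to Y (4 → 5). Not NE.
(Down, Y, S): Player 2 can switch to X (1 → 2). Not NE.
(Down, Y, T): Player 2 can switch to Z (5 → 7). Not NE.
(Down, Z, S): Player 1 gets 5, best alternative 4; Player 2 gets 5, best alternative 2; Player 3 gets 12, best alternative 6. No profitable deviation — NE.
(The remaining 1 profile has a profitable deviation by the same check.)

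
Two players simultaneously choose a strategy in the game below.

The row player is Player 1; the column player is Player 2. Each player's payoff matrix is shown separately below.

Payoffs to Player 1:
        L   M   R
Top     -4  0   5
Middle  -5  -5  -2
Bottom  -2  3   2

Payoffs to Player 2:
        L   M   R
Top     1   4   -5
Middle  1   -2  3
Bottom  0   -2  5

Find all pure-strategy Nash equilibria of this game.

Player 1 against L: payoffs -4, -5, -2 → best response Bottom.
Player 1 against M: payoffs 0, -5, 3 → best response Bottom.
Player 1 against R: payoffs 5, -2, 2 → best response Top.
Player 2 against Top: payoffs 1, 4, -5 → best response M.
Player 2 against Middle: payoffs 1, -2, 3 → best response R.
Player 2 against Bottom: payoffs 0, -2, 5 → best response R.
No profile is a mutual best response for all players.

No pure-strategy Nash equilibrium.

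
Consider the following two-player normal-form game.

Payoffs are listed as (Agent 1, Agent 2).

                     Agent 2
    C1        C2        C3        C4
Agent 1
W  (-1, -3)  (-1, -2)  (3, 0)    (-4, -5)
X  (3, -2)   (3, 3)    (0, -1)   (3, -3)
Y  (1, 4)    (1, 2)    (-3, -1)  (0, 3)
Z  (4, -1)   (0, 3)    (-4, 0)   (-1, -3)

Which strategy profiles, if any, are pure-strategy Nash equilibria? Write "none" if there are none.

(W, C3), (X, C2)

For each strategy profile, look for a profitable unilateral deviation.
(W, C1): Agent 1 can switch to X (-1 → 3). Not NE.
(W, C2): Agent 1 can switch to X (-1 → 3). Not NE.
(W, C3): Agent 1 gets 3, best alternative 0; Agent 2 gets 0, best alternative -2. No profitable deviation — NE.
(W, C4): Agent 1 can switch to X (-4 → 3). Not NE.
(X, C1): Agent 1 can switch to Z (3 → 4). Not NE.
(X, C2): Agent 1 gets 3, best alternative 1; Agent 2 gets 3, best alternative -1. No profitable deviation — NE.
(X, C3): Agent 1 can switch to W (0 → 3). Not NE.
(X, C4): Agent 2 can switch to C1 (-3 → -2). Not NE.
(The remaining 8 profiles each have a profitable deviation by the same check.)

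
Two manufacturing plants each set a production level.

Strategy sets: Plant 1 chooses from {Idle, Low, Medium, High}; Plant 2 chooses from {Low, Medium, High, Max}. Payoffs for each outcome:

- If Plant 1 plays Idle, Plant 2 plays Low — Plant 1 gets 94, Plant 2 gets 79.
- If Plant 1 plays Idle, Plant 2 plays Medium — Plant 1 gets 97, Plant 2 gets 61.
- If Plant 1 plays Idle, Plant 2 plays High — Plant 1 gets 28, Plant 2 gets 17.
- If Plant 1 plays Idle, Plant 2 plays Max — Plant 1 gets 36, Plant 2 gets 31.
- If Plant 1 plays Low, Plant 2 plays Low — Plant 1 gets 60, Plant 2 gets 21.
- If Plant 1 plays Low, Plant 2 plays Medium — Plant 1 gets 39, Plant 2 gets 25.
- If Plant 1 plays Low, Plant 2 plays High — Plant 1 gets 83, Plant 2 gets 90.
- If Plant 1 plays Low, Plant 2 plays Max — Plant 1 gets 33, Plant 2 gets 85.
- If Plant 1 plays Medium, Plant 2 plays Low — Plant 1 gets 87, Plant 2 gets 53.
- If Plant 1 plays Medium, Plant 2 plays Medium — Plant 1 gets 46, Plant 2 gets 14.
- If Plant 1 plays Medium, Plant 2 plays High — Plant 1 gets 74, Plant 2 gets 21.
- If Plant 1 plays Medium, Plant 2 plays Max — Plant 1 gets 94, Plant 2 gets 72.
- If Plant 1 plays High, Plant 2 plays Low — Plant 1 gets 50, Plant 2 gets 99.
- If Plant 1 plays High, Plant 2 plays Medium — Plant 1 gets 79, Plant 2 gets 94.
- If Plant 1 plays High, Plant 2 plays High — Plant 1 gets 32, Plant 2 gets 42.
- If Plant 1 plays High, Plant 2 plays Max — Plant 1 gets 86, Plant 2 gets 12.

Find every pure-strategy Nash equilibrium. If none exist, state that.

Plant 1 against Low: payoffs 94, 60, 87, 50 → best response Idle.
Plant 1 against Medium: payoffs 97, 39, 46, 79 → best response Idle.
Plant 1 against High: payoffs 28, 83, 74, 32 → best response Low.
Plant 1 against Max: payoffs 36, 33, 94, 86 → best response Medium.
Plant 2 against Idle: payoffs 79, 61, 17, 31 → best response Low.
Plant 2 against Low: payoffs 21, 25, 90, 85 → best response High.
Plant 2 against Medium: payoffs 53, 14, 21, 72 → best response Max.
Plant 2 against High: payoffs 99, 94, 42, 12 → best response Low.
Mutual best responses: (Idle, Low); (Low, High); (Medium, Max).

The pure Nash equilibria are (Idle, Low); (Low, High); (Medium, Max).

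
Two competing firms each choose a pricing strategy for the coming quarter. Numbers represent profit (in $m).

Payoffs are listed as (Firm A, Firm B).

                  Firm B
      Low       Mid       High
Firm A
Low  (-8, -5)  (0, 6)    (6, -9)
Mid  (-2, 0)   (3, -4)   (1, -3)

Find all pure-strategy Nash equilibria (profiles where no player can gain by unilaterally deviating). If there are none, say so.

Firm A against Low: payoffs -8, -2 → best response Mid.
Firm A against Mid: payoffs 0, 3 → best response Mid.
Firm A against High: payoffs 6, 1 → best response Low.
Firm B against Low: payoffs -5, 6, -9 → best response Mid.
Firm B against Mid: payoffs 0, -4, -3 → best response Low.
Mutual best responses: (Mid, Low).

(Mid, Low)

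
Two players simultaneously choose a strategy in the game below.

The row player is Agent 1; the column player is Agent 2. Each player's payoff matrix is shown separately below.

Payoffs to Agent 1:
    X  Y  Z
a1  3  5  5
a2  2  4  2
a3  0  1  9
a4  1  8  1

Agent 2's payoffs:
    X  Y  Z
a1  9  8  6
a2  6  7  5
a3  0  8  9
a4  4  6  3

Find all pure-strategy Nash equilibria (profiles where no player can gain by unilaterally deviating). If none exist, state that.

(a1, X); (a3, Z); (a4, Y)

Check each profile: it is a Nash equilibrium iff no player can strictly gain by switching unilaterally.
(a1, X): Agent 1 gets 3, best alternative 2; Agent 2 gets 9, best alternative 8. No profitable deviation — NE.
(a1, Y): Agent 1 can switch to a4 (5 → 8). Not NE.
(a1, Z): Agent 1 can switch to a3 (5 → 9). Not NE.
(a2, X): Agent 1 can switch to a1 (2 → 3). Not NE.
(a2, Y): Agent 1 can switch to a1 (4 → 5). Not NE.
(a2, Z): Agent 1 can switch to a1 (2 → 5). Not NE.
(a3, X): Agent 1 can switch to a1 (0 → 3). Not NE.
(a3, Z): Agent 1 gets 9, best alternative 5; Agent 2 gets 9, best alternative 8. No profitable deviation — NE.
(a4, Y): Agent 1 gets 8, best alternative 5; Agent 2 gets 6, best alternative 4. No profitable deviation — NE.
(The remaining 3 profiles each have a profitable deviation by the same check.)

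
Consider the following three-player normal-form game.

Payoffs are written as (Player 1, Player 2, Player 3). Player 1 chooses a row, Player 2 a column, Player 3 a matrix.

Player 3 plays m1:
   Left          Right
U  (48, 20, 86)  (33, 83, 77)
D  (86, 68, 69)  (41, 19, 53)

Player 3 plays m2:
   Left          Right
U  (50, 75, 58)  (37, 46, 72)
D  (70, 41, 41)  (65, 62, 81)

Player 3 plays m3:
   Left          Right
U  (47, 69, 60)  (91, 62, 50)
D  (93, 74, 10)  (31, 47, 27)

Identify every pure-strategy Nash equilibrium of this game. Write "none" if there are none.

The pure Nash equilibria are (D, Left, m1); (D, Right, m2).

For each player, find the best response to each opponent profile; mutual best responses are the pure NE.
Player 1 against (Left, m1): payoffs 48, 86 → best response D.
Player 1 against (Left, m2): payoffs 50, 70 → best response D.
Player 1 against (Left, m3): payoffs 47, 93 → best response D.
Player 1 against (Right, m1): payoffs 33, 41 → best response D.
Player 1 against (Right, m2): payoffs 37, 65 → best response D.
Player 1 against (Right, m3): payoffs 91, 31 → best response U.
Player 2 against (U, m1): payoffs 20, 83 → best response Right.
Player 2 against (U, m2): payoffs 75, 46 → best response Left.
Player 2 against (U, m3): payoffs 69, 62 → best response Left.
Player 2 against (D, m1): payoffs 68, 19 → best response Left.
Player 2 against (D, m2): payoffs 41, 62 → best response Right.
Player 2 against (D, m3): payoffs 74, 47 → best response Left.
Player 3 against (U, Left): payoffs 86, 58, 60 → best response m1.
Player 3 against (U, Right): payoffs 77, 72, 50 → best response m1.
Player 3 against (D, Left): payoffs 69, 41, 10 → best response m1.
Player 3 against (D, Right): payoffs 53, 81, 27 → best response m2.
Mutual best responses: (D, Left, m1); (D, Right, m2).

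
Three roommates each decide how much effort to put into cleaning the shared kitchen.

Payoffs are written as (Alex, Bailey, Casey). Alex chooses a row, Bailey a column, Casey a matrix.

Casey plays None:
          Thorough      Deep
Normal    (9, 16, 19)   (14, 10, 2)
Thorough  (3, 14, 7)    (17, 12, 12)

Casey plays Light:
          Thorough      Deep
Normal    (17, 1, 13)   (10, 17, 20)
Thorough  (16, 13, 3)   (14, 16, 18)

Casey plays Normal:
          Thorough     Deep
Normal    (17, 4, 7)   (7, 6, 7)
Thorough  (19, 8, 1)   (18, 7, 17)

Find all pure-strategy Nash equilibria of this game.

Alex against (Thorough, None): payoffs 9, 3 → best response Normal.
Alex against (Thorough, Light): payoffs 17, 16 → best response Normal.
Alex against (Thorough, Normal): payoffs 17, 19 → best response Thorough.
Alex against (Deep, None): payoffs 14, 17 → best response Thorough.
Alex against (Deep, Light): payoffs 10, 14 → best response Thorough.
Alex against (Deep, Normal): payoffs 7, 18 → best response Thorough.
Bailey against (Normal, None): payoffs 16, 10 → best response Thorough.
Bailey against (Normal, Light): payoffs 1, 17 → best response Deep.
Bailey against (Normal, Normal): payoffs 4, 6 → best response Deep.
Bailey against (Thorough, None): payoffs 14, 12 → best response Thorough.
Bailey against (Thorough, Light): payoffs 13, 16 → best response Deep.
Bailey against (Thorough, Normal): payoffs 8, 7 → best response Thorough.
Casey against (Normal, Thorough): payoffs 19, 13, 7 → best response None.
Casey against (Normal, Deep): payoffs 2, 20, 7 → best response Light.
Casey against (Thorough, Thorough): payoffs 7, 3, 1 → best response None.
Casey against (Thorough, Deep): payoffs 12, 18, 17 → best response Light.
Mutual best responses: (Normal, Thorough, None); (Thorough, Deep, Light).

The pure Nash equilibria are (Normal, Thorough, None) and (Thorough, Deep, Light).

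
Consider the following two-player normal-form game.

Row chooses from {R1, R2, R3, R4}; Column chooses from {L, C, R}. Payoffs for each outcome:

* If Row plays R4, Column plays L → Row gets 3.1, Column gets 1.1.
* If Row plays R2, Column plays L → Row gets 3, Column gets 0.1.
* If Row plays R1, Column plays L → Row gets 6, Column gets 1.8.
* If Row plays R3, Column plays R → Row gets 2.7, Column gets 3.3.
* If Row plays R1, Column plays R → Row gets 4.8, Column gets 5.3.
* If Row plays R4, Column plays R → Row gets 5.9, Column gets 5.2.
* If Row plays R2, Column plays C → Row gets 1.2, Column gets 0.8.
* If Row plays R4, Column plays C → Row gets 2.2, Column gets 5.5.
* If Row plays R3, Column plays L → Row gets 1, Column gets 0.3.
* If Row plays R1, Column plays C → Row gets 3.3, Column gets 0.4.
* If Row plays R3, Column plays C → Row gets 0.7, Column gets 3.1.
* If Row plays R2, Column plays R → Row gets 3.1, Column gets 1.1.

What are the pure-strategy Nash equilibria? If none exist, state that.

There is no pure-strategy Nash equilibrium.

(R1, L): Column can switch to R (1.8 → 5.3). Not NE.
(R1, C): Column can switch to L (0.4 → 1.8). Not NE.
(R1, R): Row can switch to R4 (4.8 → 5.9). Not NE.
(R2, L): Row can switch to R1 (3 → 6). Not NE.
(R2, C): Row can switch to R1 (1.2 → 3.3). Not NE.
(R2, R): Row can switch to R1 (3.1 → 4.8). Not NE.
(The remaining 6 profiles each have a profitable deviation by the same check.)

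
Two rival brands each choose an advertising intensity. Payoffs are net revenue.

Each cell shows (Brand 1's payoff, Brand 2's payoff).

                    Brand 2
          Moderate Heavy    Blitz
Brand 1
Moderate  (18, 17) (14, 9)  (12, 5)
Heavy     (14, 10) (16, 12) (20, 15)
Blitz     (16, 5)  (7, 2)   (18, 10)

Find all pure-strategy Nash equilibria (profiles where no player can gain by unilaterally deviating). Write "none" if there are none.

Brand 1 against Moderate: payoffs 18, 14, 16 → best response Moderate.
Brand 1 against Heavy: payoffs 14, 16, 7 → best response Heavy.
Brand 1 against Blitz: payoffs 12, 20, 18 → best response Heavy.
Brand 2 against Moderate: payoffs 17, 9, 5 → best response Moderate.
Brand 2 against Heavy: payoffs 10, 12, 15 → best response Blitz.
Brand 2 against Blitz: payoffs 5, 2, 10 → best response Blitz.
Mutual best responses: (Moderate, Moderate); (Heavy, Blitz).

Pure-strategy Nash equilibria: (Moderate, Moderate), (Heavy, Blitz)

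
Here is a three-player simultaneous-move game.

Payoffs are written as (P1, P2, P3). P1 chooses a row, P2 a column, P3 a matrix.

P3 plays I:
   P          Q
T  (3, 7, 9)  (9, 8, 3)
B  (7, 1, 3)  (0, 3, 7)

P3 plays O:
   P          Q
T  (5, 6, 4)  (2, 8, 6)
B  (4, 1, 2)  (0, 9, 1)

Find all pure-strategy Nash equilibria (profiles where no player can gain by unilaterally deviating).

(T, P, I): P1 can switch to B (3 → 7). Not NE.
(T, P, O): P2 can switch to Q (6 → 8). Not NE.
(T, Q, I): P3 can switch to O (3 → 6). Not NE.
(T, Q, O): P1 gets 2, best alternative 0; P2 gets 8, best alternative 6; P3 gets 6, best alternative 3. No profitable deviation — NE.
(B, P, I): P2 can switch to Q (1 → 3). Not NE.
(B, P, O): P1 can switch to T (4 → 5). Not NE.
(B, Q, I): P1 can switch to T (0 → 9). Not NE.
(B, Q, O): P1 can switch to T (0 → 2). Not NE.

The unique pure-strategy Nash equilibrium is (T, Q, O).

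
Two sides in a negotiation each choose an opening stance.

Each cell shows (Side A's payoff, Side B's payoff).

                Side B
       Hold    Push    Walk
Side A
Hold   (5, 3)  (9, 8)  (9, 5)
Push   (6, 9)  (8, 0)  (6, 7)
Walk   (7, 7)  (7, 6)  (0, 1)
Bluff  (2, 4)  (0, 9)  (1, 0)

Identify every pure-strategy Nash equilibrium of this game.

(Hold, Push) and (Walk, Hold)

(Hold, Hold): Side A can switch to Push (5 → 6). Not NE.
(Hold, Push): Side A gets 9, best alternative 8; Side B gets 8, best alternative 5. No profitable deviation — NE.
(Hold, Walk): Side B can switch to Push (5 → 8). Not NE.
(Push, Hold): Side A can switch to Walk (6 → 7). Not NE.
(Push, Push): Side A can switch to Hold (8 → 9). Not NE.
(Push, Walk): Side A can switch to Hold (6 → 9). Not NE.
(Walk, Hold): Side A gets 7, best alternative 6; Side B gets 7, best alternative 6. No profitable deviation — NE.
(Walk, Push): Side A can switch to Hold (7 → 9). Not NE.
(Walk, Walk): Side A can switch to Hold (0 → 9). Not NE.
(Bluff, Hold): Side A can switch to Hold (2 → 5). Not NE.
(Bluff, Push): Side A can switch to Hold (0 → 9). Not NE.
(Bluff, Walk): Side A can switch to Hold (1 → 9). Not NE.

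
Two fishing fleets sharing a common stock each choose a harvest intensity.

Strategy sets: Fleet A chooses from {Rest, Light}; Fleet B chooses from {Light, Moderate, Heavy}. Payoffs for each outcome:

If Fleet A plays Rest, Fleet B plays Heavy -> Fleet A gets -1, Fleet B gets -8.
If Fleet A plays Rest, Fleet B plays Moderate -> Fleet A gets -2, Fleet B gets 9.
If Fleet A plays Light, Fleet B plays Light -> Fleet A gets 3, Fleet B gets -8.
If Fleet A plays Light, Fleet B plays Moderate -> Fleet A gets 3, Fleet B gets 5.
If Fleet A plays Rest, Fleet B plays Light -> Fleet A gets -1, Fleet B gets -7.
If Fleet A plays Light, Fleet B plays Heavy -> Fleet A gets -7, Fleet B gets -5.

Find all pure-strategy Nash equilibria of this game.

Fleet A against Light: payoffs -1, 3 → best response Light.
Fleet A against Moderate: payoffs -2, 3 → best response Light.
Fleet A against Heavy: payoffs -1, -7 → best response Rest.
Fleet B against Rest: payoffs -7, 9, -8 → best response Moderate.
Fleet B against Light: payoffs -8, 5, -5 → best response Moderate.
Mutual best responses: (Light, Moderate).

The unique pure-strategy Nash equilibrium is (Light, Moderate).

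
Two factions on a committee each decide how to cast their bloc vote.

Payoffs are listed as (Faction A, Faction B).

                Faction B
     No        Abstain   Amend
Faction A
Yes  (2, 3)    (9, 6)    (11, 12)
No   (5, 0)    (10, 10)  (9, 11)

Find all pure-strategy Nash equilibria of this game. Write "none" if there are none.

(Yes, Amend)

Mark each player's best response to every combination of opponents' strategies; a profile where every player is best-responding is a pure Nash equilibrium.
Faction A against No: payoffs 2, 5 → best response No.
Faction A against Abstain: payoffs 9, 10 → best response No.
Faction A against Amend: payoffs 11, 9 → best response Yes.
Faction B against Yes: payoffs 3, 6, 12 → best response Amend.
Faction B against No: payoffs 0, 10, 11 → best response Amend.
Mutual best responses: (Yes, Amend).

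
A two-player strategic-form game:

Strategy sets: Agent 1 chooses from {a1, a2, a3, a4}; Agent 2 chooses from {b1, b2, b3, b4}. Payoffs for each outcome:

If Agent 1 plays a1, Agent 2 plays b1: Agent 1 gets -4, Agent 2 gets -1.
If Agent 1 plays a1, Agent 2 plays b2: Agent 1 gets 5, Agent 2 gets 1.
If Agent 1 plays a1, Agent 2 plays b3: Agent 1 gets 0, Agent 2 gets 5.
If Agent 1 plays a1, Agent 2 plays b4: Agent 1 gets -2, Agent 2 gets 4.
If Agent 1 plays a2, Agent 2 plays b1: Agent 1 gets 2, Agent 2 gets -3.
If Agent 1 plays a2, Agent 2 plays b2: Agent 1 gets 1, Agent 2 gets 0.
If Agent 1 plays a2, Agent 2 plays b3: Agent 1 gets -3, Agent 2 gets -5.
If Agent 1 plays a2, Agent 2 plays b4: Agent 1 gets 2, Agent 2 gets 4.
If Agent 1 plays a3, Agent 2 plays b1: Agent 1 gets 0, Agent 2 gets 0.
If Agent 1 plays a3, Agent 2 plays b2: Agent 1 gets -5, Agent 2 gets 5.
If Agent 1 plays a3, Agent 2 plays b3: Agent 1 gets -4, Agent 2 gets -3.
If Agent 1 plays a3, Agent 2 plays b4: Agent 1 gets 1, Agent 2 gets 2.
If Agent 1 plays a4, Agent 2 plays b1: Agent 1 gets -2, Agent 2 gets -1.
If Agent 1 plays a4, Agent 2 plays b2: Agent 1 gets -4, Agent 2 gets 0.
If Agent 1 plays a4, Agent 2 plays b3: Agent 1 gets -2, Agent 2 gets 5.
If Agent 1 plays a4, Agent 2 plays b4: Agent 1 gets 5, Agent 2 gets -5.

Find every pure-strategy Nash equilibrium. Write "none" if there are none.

Mark each player's best response to every combination of opponents' strategies; a profile where every player is best-responding is a pure Nash equilibrium.
Agent 1 against b1: payoffs -4, 2, 0, -2 → best response a2.
Agent 1 against b2: payoffs 5, 1, -5, -4 → best response a1.
Agent 1 against b3: payoffs 0, -3, -4, -2 → best response a1.
Agent 1 against b4: payoffs -2, 2, 1, 5 → best response a4.
Agent 2 against a1: payoffs -1, 1, 5, 4 → best response b3.
Agent 2 against a2: payoffs -3, 0, -5, 4 → best response b4.
Agent 2 against a3: payoffs 0, 5, -3, 2 → best response b2.
Agent 2 against a4: payoffs -1, 0, 5, -5 → best response b3.
Mutual best responses: (a1, b3).

Pure NE: (a1, b3)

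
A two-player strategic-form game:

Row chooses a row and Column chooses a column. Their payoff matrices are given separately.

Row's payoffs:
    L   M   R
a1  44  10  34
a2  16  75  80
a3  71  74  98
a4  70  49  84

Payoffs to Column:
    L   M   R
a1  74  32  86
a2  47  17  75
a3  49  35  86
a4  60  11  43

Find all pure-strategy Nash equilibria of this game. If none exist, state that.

(a3, R)

(a1, L): Row can switch to a3 (44 → 71). Not NE.
(a1, M): Row can switch to a2 (10 → 75). Not NE.
(a1, R): Row can switch to a2 (34 → 80). Not NE.
(a2, L): Row can switch to a1 (16 → 44). Not NE.
(a2, M): Column can switch to L (17 → 47). Not NE.
(a2, R): Row can switch to a3 (80 → 98). Not NE.
(a3, L): Column can switch to R (49 → 86). Not NE.
(a3, M): Row can switch to a2 (74 → 75). Not NE.
(a3, R): Row gets 98, best alternative 84; Column gets 86, best alternative 49. No profitable deviation — NE.
(a4, L): Row can switch to a3 (70 → 71). Not NE.
(a4, M): Row can switch to a2 (49 → 75). Not NE.
(The remaining 1 profile has a profitable deviation by the same check.)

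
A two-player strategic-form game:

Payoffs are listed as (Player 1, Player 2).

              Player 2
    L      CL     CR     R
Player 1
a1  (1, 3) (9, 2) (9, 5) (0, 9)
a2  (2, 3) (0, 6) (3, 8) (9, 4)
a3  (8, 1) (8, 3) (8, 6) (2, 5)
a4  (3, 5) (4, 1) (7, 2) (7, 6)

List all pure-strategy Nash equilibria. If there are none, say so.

none

Player 1 against L: payoffs 1, 2, 8, 3 → best response a3.
Player 1 against CL: payoffs 9, 0, 8, 4 → best response a1.
Player 1 against CR: payoffs 9, 3, 8, 7 → best response a1.
Player 1 against R: payoffs 0, 9, 2, 7 → best response a2.
Player 2 against a1: payoffs 3, 2, 5, 9 → best response R.
Player 2 against a2: payoffs 3, 6, 8, 4 → best response CR.
Player 2 against a3: payoffs 1, 3, 6, 5 → best response CR.
Player 2 against a4: payoffs 5, 1, 2, 6 → best response R.
No profile is a mutual best response for all players.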